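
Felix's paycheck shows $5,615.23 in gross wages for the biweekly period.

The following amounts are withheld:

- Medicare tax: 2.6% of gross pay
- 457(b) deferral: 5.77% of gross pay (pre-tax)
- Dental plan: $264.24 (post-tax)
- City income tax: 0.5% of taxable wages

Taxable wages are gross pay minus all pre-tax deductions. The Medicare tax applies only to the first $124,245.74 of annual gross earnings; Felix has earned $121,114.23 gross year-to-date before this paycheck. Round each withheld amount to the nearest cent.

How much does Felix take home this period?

$4,919.11

457(b) deferral: $5,615.23 × 0.0577 = $324.00
Taxable wages = $5,615.23 − $324.00 = $5,291.23
City income tax: $5,291.23 × 0.005 = $26.46
Medicare tax: only $124,245.74 − $121,114.23 = $3,131.51 of this check is subject → $3,131.51 × 0.026 = $81.42
Dental plan: $264.24
Total deductions = $324.00 + $26.46 + $81.42 + $264.24 = $696.12
Net pay = $5,615.23 − $696.12 = $4,919.11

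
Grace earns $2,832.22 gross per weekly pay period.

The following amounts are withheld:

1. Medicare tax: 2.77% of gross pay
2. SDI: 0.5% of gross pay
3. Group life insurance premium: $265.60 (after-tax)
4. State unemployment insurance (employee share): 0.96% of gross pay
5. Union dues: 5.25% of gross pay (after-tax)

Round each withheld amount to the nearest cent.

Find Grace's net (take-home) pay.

$2,298.13

State unemployment insurance (employee share): $2,832.22 × 0.0096 = $27.19
Medicare tax: $2,832.22 × 0.0277 = $78.45
SDI: $2,832.22 × 0.005 = $14.16
Group life insurance premium: $265.60
Union dues: $2,832.22 × 0.0525 = $148.69
Total deductions = $27.19 + $78.45 + $14.16 + $265.60 + $148.69 = $534.09
Net pay = $2,832.22 − $534.09 = $2,298.13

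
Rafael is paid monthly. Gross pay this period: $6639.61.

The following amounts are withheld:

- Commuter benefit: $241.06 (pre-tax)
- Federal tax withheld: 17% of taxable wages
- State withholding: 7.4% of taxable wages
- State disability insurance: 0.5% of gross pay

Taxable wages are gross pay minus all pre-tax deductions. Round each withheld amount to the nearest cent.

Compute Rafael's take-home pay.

Commuter benefit: $241.06
Taxable wages = $6639.61 − $241.06 = $6398.55
State withholding: $6398.55 × 0.074 = $473.49
Federal tax withheld: $6398.55 × 0.17 = $1087.75
State disability insurance: $6639.61 × 0.005 = $33.20
Total deductions = $241.06 + $473.49 + $1087.75 + $33.20 = $1835.50
Net pay = $6639.61 − $1835.50 = $4804.11

$4804.11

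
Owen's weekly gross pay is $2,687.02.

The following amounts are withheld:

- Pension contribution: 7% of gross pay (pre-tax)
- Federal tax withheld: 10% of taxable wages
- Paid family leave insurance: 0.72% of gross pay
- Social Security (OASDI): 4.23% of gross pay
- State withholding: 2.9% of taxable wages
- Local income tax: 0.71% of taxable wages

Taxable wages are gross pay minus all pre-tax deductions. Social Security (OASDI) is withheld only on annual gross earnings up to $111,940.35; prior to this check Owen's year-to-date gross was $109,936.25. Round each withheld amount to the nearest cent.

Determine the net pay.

Pension contribution: $2,687.02 × 0.07 = $188.09
Taxable wages = $2,687.02 − $188.09 = $2,498.93
State withholding: $2,498.93 × 0.029 = $72.47
Federal tax withheld: $2,498.93 × 0.1 = $249.89
Local income tax: $2,498.93 × 0.0071 = $17.74
Paid family leave insurance: $2,687.02 × 0.0072 = $19.35
Social Security (OASDI): only $111,940.35 − $109,936.25 = $2,004.10 of this check is subject → $2,004.10 × 0.0423 = $84.77
Total deductions = $188.09 + $72.47 + $249.89 + $17.74 + $19.35 + $84.77 = $632.31
Net pay = $2,687.02 − $632.31 = $2,054.71

$2,054.71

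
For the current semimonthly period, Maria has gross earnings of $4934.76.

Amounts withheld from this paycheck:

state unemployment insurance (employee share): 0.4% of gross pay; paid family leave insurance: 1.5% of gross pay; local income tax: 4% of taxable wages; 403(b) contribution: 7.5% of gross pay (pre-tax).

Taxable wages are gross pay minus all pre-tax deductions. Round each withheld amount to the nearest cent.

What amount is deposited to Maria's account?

403(b) contribution: $4934.76 × 0.075 = $370.11
Taxable wages = $4934.76 − $370.11 = $4564.65
Local income tax: $4564.65 × 0.04 = $182.59
State unemployment insurance (employee share): $4934.76 × 0.004 = $19.74
Paid family leave insurance: $4934.76 × 0.015 = $74.02
Total deductions = $370.11 + $182.59 + $19.74 + $74.02 = $646.46
Net pay = $4934.76 − $646.46 = $4288.30

$4288.30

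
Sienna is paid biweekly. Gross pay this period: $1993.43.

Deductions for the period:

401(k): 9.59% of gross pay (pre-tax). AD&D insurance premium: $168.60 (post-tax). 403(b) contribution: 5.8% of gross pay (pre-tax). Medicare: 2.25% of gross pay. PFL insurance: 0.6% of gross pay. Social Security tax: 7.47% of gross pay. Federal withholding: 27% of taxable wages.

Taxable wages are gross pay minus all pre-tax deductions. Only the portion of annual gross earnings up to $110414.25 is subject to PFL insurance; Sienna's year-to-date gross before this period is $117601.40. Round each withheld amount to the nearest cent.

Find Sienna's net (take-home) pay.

401(k): $1993.43 × 0.0959 = $191.17
403(b) contribution: $1993.43 × 0.058 = $115.62
Pre-tax total = $191.17 + $115.62 = $306.79
Taxable wages = $1993.43 − $306.79 = $1686.64
Federal withholding: $1686.64 × 0.27 = $455.39
PFL insurance: annual cap $110414.25 already reached (YTD $117601.40), so $0.00
Social Security tax: $1993.43 × 0.0747 = $148.91
Medicare: $1993.43 × 0.0225 = $44.85
AD&D insurance premium: $168.60
Total deductions = $191.17 + $115.62 + $455.39 + $0.00 + $148.91 + $44.85 + $168.60 = $1124.54
Net pay = $1993.43 − $1124.54 = $868.89

$868.89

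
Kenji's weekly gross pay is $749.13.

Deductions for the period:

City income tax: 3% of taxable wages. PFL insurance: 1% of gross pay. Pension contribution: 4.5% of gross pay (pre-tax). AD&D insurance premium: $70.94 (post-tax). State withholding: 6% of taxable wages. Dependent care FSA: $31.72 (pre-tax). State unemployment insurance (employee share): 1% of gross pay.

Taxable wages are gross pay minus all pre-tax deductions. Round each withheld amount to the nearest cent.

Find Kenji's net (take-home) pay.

$536.25

Dependent care FSA: $31.72
Pension contribution: $749.13 × 0.045 = $33.71
Pre-tax total = $31.72 + $33.71 = $65.43
Taxable wages = $749.13 − $65.43 = $683.70
City income tax: $683.70 × 0.03 = $20.51
State withholding: $683.70 × 0.06 = $41.02
PFL insurance: $749.13 × 0.01 = $7.49
State unemployment insurance (employee share): $749.13 × 0.01 = $7.49
AD&D insurance premium: $70.94
Total deductions = $31.72 + $33.71 + $20.51 + $41.02 + $7.49 + $7.49 + $70.94 = $212.88
Net pay = $749.13 − $212.88 = $536.25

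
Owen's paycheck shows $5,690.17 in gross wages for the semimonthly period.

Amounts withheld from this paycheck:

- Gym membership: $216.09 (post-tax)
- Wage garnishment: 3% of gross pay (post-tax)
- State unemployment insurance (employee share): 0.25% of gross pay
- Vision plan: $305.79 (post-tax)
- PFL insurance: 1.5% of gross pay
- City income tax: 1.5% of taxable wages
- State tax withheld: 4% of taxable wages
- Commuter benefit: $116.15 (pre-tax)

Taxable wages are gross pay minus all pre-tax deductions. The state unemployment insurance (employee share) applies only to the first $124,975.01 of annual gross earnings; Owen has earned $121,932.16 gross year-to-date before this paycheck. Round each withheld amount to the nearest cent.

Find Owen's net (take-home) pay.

Commuter benefit: $116.15
Taxable wages = $5,690.17 − $116.15 = $5,574.02
State tax withheld: $5,574.02 × 0.04 = $222.96
City income tax: $5,574.02 × 0.015 = $83.61
PFL insurance: $5,690.17 × 0.015 = $85.35
State unemployment insurance (employee share): only $124,975.01 − $121,932.16 = $3,042.85 of this check is subject → $3,042.85 × 0.0025 = $7.61
Wage garnishment: $5,690.17 × 0.03 = $170.71
Gym membership: $216.09
Vision plan: $305.79
Total deductions = $116.15 + $222.96 + $83.61 + $85.35 + $7.61 + $170.71 + $216.09 + $305.79 = $1,208.27
Net pay = $5,690.17 − $1,208.27 = $4,481.90

$4,481.90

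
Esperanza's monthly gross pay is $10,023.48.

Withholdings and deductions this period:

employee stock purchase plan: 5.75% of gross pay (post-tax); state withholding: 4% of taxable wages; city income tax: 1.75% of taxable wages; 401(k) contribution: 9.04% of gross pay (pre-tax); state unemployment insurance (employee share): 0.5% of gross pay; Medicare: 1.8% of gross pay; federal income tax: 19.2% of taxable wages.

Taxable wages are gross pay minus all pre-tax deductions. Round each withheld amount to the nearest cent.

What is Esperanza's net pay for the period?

$6,035.70

401(k) contribution: $10,023.48 × 0.0904 = $906.12
Taxable wages = $10,023.48 − $906.12 = $9,117.36
City income tax: $9,117.36 × 0.0175 = $159.55
Federal income tax: $9,117.36 × 0.192 = $1,750.53
State withholding: $9,117.36 × 0.04 = $364.69
State unemployment insurance (employee share): $10,023.48 × 0.005 = $50.12
Medicare: $10,023.48 × 0.018 = $180.42
Employee stock purchase plan: $10,023.48 × 0.0575 = $576.35
Total deductions = $906.12 + $159.55 + $1,750.53 + $364.69 + $50.12 + $180.42 + $576.35 = $3,987.78
Net pay = $10,023.48 − $3,987.78 = $6,035.70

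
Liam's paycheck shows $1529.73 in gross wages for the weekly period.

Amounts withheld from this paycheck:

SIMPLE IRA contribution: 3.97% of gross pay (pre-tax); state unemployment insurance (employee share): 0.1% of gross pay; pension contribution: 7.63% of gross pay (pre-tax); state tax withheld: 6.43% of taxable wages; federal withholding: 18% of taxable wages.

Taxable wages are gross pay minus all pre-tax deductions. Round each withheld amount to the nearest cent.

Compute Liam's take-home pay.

SIMPLE IRA contribution: $1529.73 × 0.0397 = $60.73
Pension contribution: $1529.73 × 0.0763 = $116.72
Pre-tax total = $60.73 + $116.72 = $177.45
Taxable wages = $1529.73 − $177.45 = $1352.28
Federal withholding: $1352.28 × 0.18 = $243.41
State tax withheld: $1352.28 × 0.0643 = $86.95
State unemployment insurance (employee share): $1529.73 × 0.001 = $1.53
Total deductions = $60.73 + $116.72 + $243.41 + $86.95 + $1.53 = $509.34
Net pay = $1529.73 − $509.34 = $1020.39

$1020.39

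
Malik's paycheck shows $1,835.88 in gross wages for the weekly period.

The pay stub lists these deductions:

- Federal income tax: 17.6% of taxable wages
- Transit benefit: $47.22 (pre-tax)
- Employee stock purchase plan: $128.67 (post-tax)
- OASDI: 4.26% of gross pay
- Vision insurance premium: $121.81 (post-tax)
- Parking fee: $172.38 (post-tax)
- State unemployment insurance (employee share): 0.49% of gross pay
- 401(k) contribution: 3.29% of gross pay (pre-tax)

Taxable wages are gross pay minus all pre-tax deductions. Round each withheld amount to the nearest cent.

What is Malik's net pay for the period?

401(k) contribution: $1,835.88 × 0.0329 = $60.40
Transit benefit: $47.22
Pre-tax total = $60.40 + $47.22 = $107.62
Taxable wages = $1,835.88 − $107.62 = $1,728.26
Federal income tax: $1,728.26 × 0.176 = $304.17
OASDI: $1,835.88 × 0.0426 = $78.21
State unemployment insurance (employee share): $1,835.88 × 0.0049 = $9.00
Employee stock purchase plan: $128.67
Vision insurance premium: $121.81
Parking fee: $172.38
Total deductions = $60.40 + $47.22 + $304.17 + $78.21 + $9.00 + $128.67 + $121.81 + $172.38 = $921.86
Net pay = $1,835.88 − $921.86 = $914.02

$914.02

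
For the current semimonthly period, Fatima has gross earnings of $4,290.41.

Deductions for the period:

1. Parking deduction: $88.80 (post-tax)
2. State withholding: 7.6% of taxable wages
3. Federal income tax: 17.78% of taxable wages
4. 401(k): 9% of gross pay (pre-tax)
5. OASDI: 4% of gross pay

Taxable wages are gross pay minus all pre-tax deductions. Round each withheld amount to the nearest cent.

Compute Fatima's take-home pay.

401(k): $4,290.41 × 0.09 = $386.14
Taxable wages = $4,290.41 − $386.14 = $3,904.27
Federal income tax: $3,904.27 × 0.1778 = $694.18
State withholding: $3,904.27 × 0.076 = $296.72
OASDI: $4,290.41 × 0.04 = $171.62
Parking deduction: $88.80
Total deductions = $386.14 + $694.18 + $296.72 + $171.62 + $88.80 = $1,637.46
Net pay = $4,290.41 − $1,637.46 = $2,652.95

$2,652.95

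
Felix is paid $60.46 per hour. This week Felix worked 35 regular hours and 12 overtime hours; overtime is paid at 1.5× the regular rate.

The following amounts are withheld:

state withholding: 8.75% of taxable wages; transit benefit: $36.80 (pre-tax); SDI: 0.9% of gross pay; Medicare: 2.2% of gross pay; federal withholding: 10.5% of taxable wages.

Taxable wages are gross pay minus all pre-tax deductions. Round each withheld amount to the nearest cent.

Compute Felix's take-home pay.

$2,458.48

Regular pay: 35 × $60.46 = $2,116.10
Overtime pay: 12 × $60.46 × 1.5 = $1,088.28
Gross pay = $2,116.10 + $1,088.28 = $3,204.38
Transit benefit: $36.80
Taxable wages = $3,204.38 − $36.80 = $3,167.58
Federal withholding: $3,167.58 × 0.105 = $332.60
State withholding: $3,167.58 × 0.0875 = $277.16
SDI: $3,204.38 × 0.009 = $28.84
Medicare: $3,204.38 × 0.022 = $70.50
Total deductions = $36.80 + $332.60 + $277.16 + $28.84 + $70.50 = $745.90
Net pay = $3,204.38 − $745.90 = $2,458.48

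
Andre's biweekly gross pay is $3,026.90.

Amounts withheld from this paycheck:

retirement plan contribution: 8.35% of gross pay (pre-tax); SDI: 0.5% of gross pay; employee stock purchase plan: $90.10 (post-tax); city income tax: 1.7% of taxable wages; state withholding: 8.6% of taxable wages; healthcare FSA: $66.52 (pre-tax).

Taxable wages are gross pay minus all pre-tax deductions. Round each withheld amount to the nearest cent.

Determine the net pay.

Healthcare FSA: $66.52
Retirement plan contribution: $3,026.90 × 0.0835 = $252.75
Pre-tax total = $66.52 + $252.75 = $319.27
Taxable wages = $3,026.90 − $319.27 = $2,707.63
City income tax: $2,707.63 × 0.017 = $46.03
State withholding: $2,707.63 × 0.086 = $232.86
SDI: $3,026.90 × 0.005 = $15.13
Employee stock purchase plan: $90.10
Total deductions = $66.52 + $252.75 + $46.03 + $232.86 + $15.13 + $90.10 = $703.39
Net pay = $3,026.90 − $703.39 = $2,323.51

$2,323.51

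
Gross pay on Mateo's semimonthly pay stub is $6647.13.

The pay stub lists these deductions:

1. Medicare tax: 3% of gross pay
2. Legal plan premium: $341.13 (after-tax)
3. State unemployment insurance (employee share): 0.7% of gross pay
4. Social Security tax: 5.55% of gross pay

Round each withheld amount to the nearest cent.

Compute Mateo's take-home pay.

$5691.14

Social Security tax: $6647.13 × 0.0555 = $368.92
Medicare tax: $6647.13 × 0.03 = $199.41
State unemployment insurance (employee share): $6647.13 × 0.007 = $46.53
Legal plan premium: $341.13
Total deductions = $368.92 + $199.41 + $46.53 + $341.13 = $955.99
Net pay = $6647.13 − $955.99 = $5691.14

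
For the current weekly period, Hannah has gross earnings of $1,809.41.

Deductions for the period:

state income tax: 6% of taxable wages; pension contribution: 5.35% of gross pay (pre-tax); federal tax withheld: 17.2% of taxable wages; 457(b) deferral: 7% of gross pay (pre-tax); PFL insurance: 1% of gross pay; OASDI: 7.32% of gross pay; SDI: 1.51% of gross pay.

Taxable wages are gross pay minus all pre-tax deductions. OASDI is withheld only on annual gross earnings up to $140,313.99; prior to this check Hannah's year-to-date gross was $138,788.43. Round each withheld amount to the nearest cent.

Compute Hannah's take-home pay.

$1,060.93

Pension contribution: $1,809.41 × 0.0535 = $96.80
457(b) deferral: $1,809.41 × 0.07 = $126.66
Pre-tax total = $96.80 + $126.66 = $223.46
Taxable wages = $1,809.41 − $223.46 = $1,585.95
State income tax: $1,585.95 × 0.06 = $95.16
Federal tax withheld: $1,585.95 × 0.172 = $272.78
SDI: $1,809.41 × 0.0151 = $27.32
OASDI: only $140,313.99 − $138,788.43 = $1,525.56 of this check is subject → $1,525.56 × 0.0732 = $111.67
PFL insurance: $1,809.41 × 0.01 = $18.09
Total deductions = $96.80 + $126.66 + $95.16 + $272.78 + $27.32 + $111.67 + $18.09 = $748.48
Net pay = $1,809.41 − $748.48 = $1,060.93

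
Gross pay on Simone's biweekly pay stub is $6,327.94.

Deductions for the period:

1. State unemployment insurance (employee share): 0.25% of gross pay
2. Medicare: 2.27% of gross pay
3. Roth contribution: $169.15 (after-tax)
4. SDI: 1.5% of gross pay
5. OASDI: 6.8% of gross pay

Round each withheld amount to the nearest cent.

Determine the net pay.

$5,474.11

State unemployment insurance (employee share): $6,327.94 × 0.0025 = $15.82
Medicare: $6,327.94 × 0.0227 = $143.64
SDI: $6,327.94 × 0.015 = $94.92
OASDI: $6,327.94 × 0.068 = $430.30
Roth contribution: $169.15
Total deductions = $15.82 + $143.64 + $94.92 + $430.30 + $169.15 = $853.83
Net pay = $6,327.94 − $853.83 = $5,474.11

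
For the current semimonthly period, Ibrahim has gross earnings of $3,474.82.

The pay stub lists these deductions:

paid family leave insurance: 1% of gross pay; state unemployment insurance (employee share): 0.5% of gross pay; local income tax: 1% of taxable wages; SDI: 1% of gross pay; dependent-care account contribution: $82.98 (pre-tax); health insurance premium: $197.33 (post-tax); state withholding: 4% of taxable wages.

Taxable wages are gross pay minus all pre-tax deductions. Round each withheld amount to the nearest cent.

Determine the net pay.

$2,938.05

Dependent-care account contribution: $82.98
Taxable wages = $3,474.82 − $82.98 = $3,391.84
State withholding: $3,391.84 × 0.04 = $135.67
Local income tax: $3,391.84 × 0.01 = $33.92
State unemployment insurance (employee share): $3,474.82 × 0.005 = $17.37
SDI: $3,474.82 × 0.01 = $34.75
Paid family leave insurance: $3,474.82 × 0.01 = $34.75
Health insurance premium: $197.33
Total deductions = $82.98 + $135.67 + $33.92 + $17.37 + $34.75 + $34.75 + $197.33 = $536.77
Net pay = $3,474.82 − $536.77 = $2,938.05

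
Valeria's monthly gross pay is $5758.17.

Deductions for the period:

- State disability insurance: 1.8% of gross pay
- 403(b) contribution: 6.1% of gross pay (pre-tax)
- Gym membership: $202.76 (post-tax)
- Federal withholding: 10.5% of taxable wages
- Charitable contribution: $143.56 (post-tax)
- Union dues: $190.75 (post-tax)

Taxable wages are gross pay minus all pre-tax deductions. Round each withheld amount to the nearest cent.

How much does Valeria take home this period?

403(b) contribution: $5758.17 × 0.061 = $351.25
Taxable wages = $5758.17 − $351.25 = $5406.92
Federal withholding: $5406.92 × 0.105 = $567.73
State disability insurance: $5758.17 × 0.018 = $103.65
Union dues: $190.75
Charitable contribution: $143.56
Gym membership: $202.76
Total deductions = $351.25 + $567.73 + $103.65 + $190.75 + $143.56 + $202.76 = $1559.70
Net pay = $5758.17 − $1559.70 = $4198.47

$4198.47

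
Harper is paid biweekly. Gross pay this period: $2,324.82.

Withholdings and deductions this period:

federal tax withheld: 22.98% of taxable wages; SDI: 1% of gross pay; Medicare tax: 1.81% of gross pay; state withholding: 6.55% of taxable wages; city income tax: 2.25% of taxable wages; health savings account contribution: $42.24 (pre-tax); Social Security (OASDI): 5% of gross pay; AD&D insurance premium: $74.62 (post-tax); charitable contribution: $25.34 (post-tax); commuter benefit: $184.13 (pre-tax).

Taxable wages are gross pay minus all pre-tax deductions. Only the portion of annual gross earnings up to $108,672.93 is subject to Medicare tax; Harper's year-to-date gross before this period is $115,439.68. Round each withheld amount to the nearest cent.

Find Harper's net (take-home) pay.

Commuter benefit: $184.13
Health savings account contribution: $42.24
Pre-tax total = $184.13 + $42.24 = $226.37
Taxable wages = $2,324.82 − $226.37 = $2,098.45
Federal tax withheld: $2,098.45 × 0.2298 = $482.22
State withholding: $2,098.45 × 0.0655 = $137.45
City income tax: $2,098.45 × 0.0225 = $47.22
Social Security (OASDI): $2,324.82 × 0.05 = $116.24
SDI: $2,324.82 × 0.01 = $23.25
Medicare tax: annual cap $108,672.93 already reached (YTD $115,439.68), so $0.00
AD&D insurance premium: $74.62
Charitable contribution: $25.34
Total deductions = $184.13 + $42.24 + $482.22 + $137.45 + $47.22 + $116.24 + $23.25 + $0.00 + $74.62 + $25.34 = $1,132.71
Net pay = $2,324.82 − $1,132.71 = $1,192.11

$1,192.11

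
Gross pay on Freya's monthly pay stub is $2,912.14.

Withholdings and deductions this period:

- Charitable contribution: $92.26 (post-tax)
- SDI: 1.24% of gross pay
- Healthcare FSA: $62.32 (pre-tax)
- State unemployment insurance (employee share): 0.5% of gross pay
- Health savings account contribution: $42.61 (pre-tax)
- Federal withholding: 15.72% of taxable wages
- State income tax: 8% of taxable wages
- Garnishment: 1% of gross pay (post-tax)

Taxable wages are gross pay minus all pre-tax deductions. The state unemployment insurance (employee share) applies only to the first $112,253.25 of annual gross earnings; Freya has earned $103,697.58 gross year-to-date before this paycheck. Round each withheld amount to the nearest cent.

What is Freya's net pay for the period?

$1,969.29

Health savings account contribution: $42.61
Healthcare FSA: $62.32
Pre-tax total = $42.61 + $62.32 = $104.93
Taxable wages = $2,912.14 − $104.93 = $2,807.21
Federal withholding: $2,807.21 × 0.1572 = $441.29
State income tax: $2,807.21 × 0.08 = $224.58
SDI: $2,912.14 × 0.0124 = $36.11
State unemployment insurance (employee share): cap not yet reached, full $2,912.14 is subject → $2,912.14 × 0.005 = $14.56
Garnishment: $2,912.14 × 0.01 = $29.12
Charitable contribution: $92.26
Total deductions = $42.61 + $62.32 + $441.29 + $224.58 + $36.11 + $14.56 + $29.12 + $92.26 = $942.85
Net pay = $2,912.14 − $942.85 = $1,969.29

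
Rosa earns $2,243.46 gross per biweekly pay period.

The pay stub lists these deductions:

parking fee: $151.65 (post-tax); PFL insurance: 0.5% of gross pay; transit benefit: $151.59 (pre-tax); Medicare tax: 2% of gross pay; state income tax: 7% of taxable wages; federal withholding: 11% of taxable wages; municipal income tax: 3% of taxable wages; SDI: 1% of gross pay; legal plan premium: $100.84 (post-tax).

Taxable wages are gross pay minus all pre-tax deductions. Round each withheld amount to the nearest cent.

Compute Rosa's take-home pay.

$1,321.56

Transit benefit: $151.59
Taxable wages = $2,243.46 − $151.59 = $2,091.87
Municipal income tax: $2,091.87 × 0.03 = $62.76
Federal withholding: $2,091.87 × 0.11 = $230.11
State income tax: $2,091.87 × 0.07 = $146.43
SDI: $2,243.46 × 0.01 = $22.43
PFL insurance: $2,243.46 × 0.005 = $11.22
Medicare tax: $2,243.46 × 0.02 = $44.87
Parking fee: $151.65
Legal plan premium: $100.84
Total deductions = $151.59 + $62.76 + $230.11 + $146.43 + $22.43 + $11.22 + $44.87 + $151.65 + $100.84 = $921.90
Net pay = $2,243.46 − $921.90 = $1,321.56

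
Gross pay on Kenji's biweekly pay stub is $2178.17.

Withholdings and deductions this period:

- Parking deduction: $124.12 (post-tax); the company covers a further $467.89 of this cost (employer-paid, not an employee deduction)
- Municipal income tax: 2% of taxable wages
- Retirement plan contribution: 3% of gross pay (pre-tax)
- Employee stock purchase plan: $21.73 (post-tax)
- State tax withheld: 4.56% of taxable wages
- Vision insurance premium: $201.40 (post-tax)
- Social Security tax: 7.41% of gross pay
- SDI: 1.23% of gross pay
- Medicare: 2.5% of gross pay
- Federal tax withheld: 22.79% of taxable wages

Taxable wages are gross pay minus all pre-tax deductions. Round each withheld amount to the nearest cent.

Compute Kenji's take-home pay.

$902.82

Retirement plan contribution: $2178.17 × 0.03 = $65.35
Taxable wages = $2178.17 − $65.35 = $2112.82
State tax withheld: $2112.82 × 0.0456 = $96.34
Municipal income tax: $2112.82 × 0.02 = $42.26
Federal tax withheld: $2112.82 × 0.2279 = $481.51
Medicare: $2178.17 × 0.025 = $54.45
Social Security tax: $2178.17 × 0.0741 = $161.40
SDI: $2178.17 × 0.0123 = $26.79
Parking deduction: $124.12
Vision insurance premium: $201.40
Employee stock purchase plan: $21.73
(Employer's $467.89 toward parking deduction is not withheld from the employee.)
Total deductions = $65.35 + $96.34 + $42.26 + $481.51 + $54.45 + $161.40 + $26.79 + $124.12 + $201.40 + $21.73 = $1275.35
Net pay = $2178.17 − $1275.35 = $902.82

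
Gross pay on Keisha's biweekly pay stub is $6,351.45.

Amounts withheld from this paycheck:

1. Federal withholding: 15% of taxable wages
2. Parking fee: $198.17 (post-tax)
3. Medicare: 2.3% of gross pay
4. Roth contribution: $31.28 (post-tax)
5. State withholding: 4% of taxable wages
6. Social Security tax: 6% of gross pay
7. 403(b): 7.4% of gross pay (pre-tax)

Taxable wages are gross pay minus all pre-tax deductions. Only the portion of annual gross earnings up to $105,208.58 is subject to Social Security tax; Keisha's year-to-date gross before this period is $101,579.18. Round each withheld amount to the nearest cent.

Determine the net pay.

$4,170.67

403(b): $6,351.45 × 0.074 = $470.01
Taxable wages = $6,351.45 − $470.01 = $5,881.44
State withholding: $5,881.44 × 0.04 = $235.26
Federal withholding: $5,881.44 × 0.15 = $882.22
Medicare: $6,351.45 × 0.023 = $146.08
Social Security tax: only $105,208.58 − $101,579.18 = $3,629.40 of this check is subject → $3,629.40 × 0.06 = $217.76
Roth contribution: $31.28
Parking fee: $198.17
Total deductions = $470.01 + $235.26 + $882.22 + $146.08 + $217.76 + $31.28 + $198.17 = $2,180.78
Net pay = $6,351.45 − $2,180.78 = $4,170.67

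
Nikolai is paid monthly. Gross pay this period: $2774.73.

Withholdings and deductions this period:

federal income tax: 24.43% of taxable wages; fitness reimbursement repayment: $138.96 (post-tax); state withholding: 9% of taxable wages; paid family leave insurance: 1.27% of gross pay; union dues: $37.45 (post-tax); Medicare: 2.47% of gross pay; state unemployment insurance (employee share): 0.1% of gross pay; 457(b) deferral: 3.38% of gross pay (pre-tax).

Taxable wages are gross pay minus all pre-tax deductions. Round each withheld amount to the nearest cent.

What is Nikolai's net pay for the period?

$1501.75

457(b) deferral: $2774.73 × 0.0338 = $93.79
Taxable wages = $2774.73 − $93.79 = $2680.94
Federal income tax: $2680.94 × 0.2443 = $654.95
State withholding: $2680.94 × 0.09 = $241.28
Paid family leave insurance: $2774.73 × 0.0127 = $35.24
Medicare: $2774.73 × 0.0247 = $68.54
State unemployment insurance (employee share): $2774.73 × 0.001 = $2.77
Union dues: $37.45
Fitness reimbursement repayment: $138.96
Total deductions = $93.79 + $654.95 + $241.28 + $35.24 + $68.54 + $2.77 + $37.45 + $138.96 = $1272.98
Net pay = $2774.73 − $1272.98 = $1501.75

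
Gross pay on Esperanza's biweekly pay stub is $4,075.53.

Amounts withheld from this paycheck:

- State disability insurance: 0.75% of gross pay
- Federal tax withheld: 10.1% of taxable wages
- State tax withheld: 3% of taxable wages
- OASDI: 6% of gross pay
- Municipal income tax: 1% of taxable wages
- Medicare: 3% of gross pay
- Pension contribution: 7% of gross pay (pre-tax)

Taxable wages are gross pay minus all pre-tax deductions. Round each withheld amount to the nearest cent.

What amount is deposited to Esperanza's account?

$2,858.45

Pension contribution: $4,075.53 × 0.07 = $285.29
Taxable wages = $4,075.53 − $285.29 = $3,790.24
Federal tax withheld: $3,790.24 × 0.101 = $382.81
State tax withheld: $3,790.24 × 0.03 = $113.71
Municipal income tax: $3,790.24 × 0.01 = $37.90
Medicare: $4,075.53 × 0.03 = $122.27
State disability insurance: $4,075.53 × 0.0075 = $30.57
OASDI: $4,075.53 × 0.06 = $244.53
Total deductions = $285.29 + $382.81 + $113.71 + $37.90 + $122.27 + $30.57 + $244.53 = $1,217.08
Net pay = $4,075.53 − $1,217.08 = $2,858.45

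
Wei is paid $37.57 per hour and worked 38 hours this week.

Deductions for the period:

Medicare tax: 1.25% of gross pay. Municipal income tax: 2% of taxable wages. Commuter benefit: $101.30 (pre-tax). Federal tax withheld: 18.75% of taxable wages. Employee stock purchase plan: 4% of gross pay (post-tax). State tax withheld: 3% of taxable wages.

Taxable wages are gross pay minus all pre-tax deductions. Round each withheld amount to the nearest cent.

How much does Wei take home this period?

$936.39

Gross pay: 38 × $37.57 = $1427.66
Commuter benefit: $101.30
Taxable wages = $1427.66 − $101.30 = $1326.36
Federal tax withheld: $1326.36 × 0.1875 = $248.69
Municipal income tax: $1326.36 × 0.02 = $26.53
State tax withheld: $1326.36 × 0.03 = $39.79
Medicare tax: $1427.66 × 0.0125 = $17.85
Employee stock purchase plan: $1427.66 × 0.04 = $57.11
Total deductions = $101.30 + $248.69 + $26.53 + $39.79 + $17.85 + $57.11 = $491.27
Net pay = $1427.66 − $491.27 = $936.39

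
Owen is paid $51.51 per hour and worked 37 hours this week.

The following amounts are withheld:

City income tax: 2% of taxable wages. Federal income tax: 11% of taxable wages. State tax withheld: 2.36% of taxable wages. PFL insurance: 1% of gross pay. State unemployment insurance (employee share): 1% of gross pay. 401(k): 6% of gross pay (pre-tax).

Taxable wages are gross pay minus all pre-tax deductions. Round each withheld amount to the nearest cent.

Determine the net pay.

$1,478.22

Gross pay: 37 × $51.51 = $1,905.87
401(k): $1,905.87 × 0.06 = $114.35
Taxable wages = $1,905.87 − $114.35 = $1,791.52
State tax withheld: $1,791.52 × 0.0236 = $42.28
Federal income tax: $1,791.52 × 0.11 = $197.07
City income tax: $1,791.52 × 0.02 = $35.83
PFL insurance: $1,905.87 × 0.01 = $19.06
State unemployment insurance (employee share): $1,905.87 × 0.01 = $19.06
Total deductions = $114.35 + $42.28 + $197.07 + $35.83 + $19.06 + $19.06 = $427.65
Net pay = $1,905.87 − $427.65 = $1,478.22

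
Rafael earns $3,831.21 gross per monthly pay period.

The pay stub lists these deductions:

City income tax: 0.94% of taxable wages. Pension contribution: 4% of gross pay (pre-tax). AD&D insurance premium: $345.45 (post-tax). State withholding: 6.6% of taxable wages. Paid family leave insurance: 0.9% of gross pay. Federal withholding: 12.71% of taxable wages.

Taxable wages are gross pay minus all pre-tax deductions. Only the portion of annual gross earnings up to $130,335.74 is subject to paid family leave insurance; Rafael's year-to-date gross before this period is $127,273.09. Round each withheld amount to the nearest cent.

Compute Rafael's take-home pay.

Pension contribution: $3,831.21 × 0.04 = $153.25
Taxable wages = $3,831.21 − $153.25 = $3,677.96
Federal withholding: $3,677.96 × 0.1271 = $467.47
State withholding: $3,677.96 × 0.066 = $242.75
City income tax: $3,677.96 × 0.0094 = $34.57
Paid family leave insurance: only $130,335.74 − $127,273.09 = $3,062.65 of this check is subject → $3,062.65 × 0.009 = $27.56
AD&D insurance premium: $345.45
Total deductions = $153.25 + $467.47 + $242.75 + $34.57 + $27.56 + $345.45 = $1,271.05
Net pay = $3,831.21 − $1,271.05 = $2,560.16

$2,560.16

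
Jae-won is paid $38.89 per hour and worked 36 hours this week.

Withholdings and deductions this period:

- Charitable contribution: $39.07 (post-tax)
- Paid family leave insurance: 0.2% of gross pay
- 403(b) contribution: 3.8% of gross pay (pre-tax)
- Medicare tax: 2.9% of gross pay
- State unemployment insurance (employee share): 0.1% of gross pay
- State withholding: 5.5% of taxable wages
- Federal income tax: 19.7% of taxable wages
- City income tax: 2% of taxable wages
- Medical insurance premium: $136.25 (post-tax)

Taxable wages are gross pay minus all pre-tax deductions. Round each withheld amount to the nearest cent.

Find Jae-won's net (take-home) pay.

Gross pay: 36 × $38.89 = $1,400.04
403(b) contribution: $1,400.04 × 0.038 = $53.20
Taxable wages = $1,400.04 − $53.20 = $1,346.84
Federal income tax: $1,346.84 × 0.197 = $265.33
City income tax: $1,346.84 × 0.02 = $26.94
State withholding: $1,346.84 × 0.055 = $74.08
Medicare tax: $1,400.04 × 0.029 = $40.60
State unemployment insurance (employee share): $1,400.04 × 0.001 = $1.40
Paid family leave insurance: $1,400.04 × 0.002 = $2.80
Charitable contribution: $39.07
Medical insurance premium: $136.25
Total deductions = $53.20 + $265.33 + $26.94 + $74.08 + $40.60 + $1.40 + $2.80 + $39.07 + $136.25 = $639.67
Net pay = $1,400.04 − $639.67 = $760.37

$760.37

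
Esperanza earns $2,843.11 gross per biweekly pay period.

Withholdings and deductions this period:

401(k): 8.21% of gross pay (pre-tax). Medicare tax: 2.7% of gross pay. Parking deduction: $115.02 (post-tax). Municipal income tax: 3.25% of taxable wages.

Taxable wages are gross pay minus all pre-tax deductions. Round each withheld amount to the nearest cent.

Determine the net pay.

401(k): $2,843.11 × 0.0821 = $233.42
Taxable wages = $2,843.11 − $233.42 = $2,609.69
Municipal income tax: $2,609.69 × 0.0325 = $84.81
Medicare tax: $2,843.11 × 0.027 = $76.76
Parking deduction: $115.02
Total deductions = $233.42 + $84.81 + $76.76 + $115.02 = $510.01
Net pay = $2,843.11 − $510.01 = $2,333.10

$2,333.10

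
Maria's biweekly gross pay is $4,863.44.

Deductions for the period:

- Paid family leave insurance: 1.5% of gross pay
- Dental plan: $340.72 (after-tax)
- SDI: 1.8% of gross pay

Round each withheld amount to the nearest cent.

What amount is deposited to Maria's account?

$4,362.23

SDI: $4,863.44 × 0.018 = $87.54
Paid family leave insurance: $4,863.44 × 0.015 = $72.95
Dental plan: $340.72
Total deductions = $87.54 + $72.95 + $340.72 = $501.21
Net pay = $4,863.44 − $501.21 = $4,362.23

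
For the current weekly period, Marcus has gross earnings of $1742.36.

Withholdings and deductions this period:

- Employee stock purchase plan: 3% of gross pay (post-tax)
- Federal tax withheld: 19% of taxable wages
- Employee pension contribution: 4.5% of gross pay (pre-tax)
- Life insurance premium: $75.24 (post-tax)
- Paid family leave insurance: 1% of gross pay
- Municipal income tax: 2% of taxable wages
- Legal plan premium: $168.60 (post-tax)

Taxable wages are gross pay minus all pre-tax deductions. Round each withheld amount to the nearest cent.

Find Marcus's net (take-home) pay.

$1000.99

Employee pension contribution: $1742.36 × 0.045 = $78.41
Taxable wages = $1742.36 − $78.41 = $1663.95
Municipal income tax: $1663.95 × 0.02 = $33.28
Federal tax withheld: $1663.95 × 0.19 = $316.15
Paid family leave insurance: $1742.36 × 0.01 = $17.42
Employee stock purchase plan: $1742.36 × 0.03 = $52.27
Legal plan premium: $168.60
Life insurance premium: $75.24
Total deductions = $78.41 + $33.28 + $316.15 + $17.42 + $52.27 + $168.60 + $75.24 = $741.37
Net pay = $1742.36 − $741.37 = $1000.99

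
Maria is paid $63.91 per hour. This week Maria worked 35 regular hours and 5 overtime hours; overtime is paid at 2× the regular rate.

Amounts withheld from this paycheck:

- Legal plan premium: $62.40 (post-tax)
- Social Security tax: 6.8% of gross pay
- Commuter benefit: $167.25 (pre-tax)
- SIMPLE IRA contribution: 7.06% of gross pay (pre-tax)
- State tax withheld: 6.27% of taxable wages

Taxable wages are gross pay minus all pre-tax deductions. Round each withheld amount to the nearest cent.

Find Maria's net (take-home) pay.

$2,090.60

Regular pay: 35 × $63.91 = $2,236.85
Overtime pay: 5 × $63.91 × 2 = $639.10
Gross pay = $2,236.85 + $639.10 = $2,875.95
Commuter benefit: $167.25
SIMPLE IRA contribution: $2,875.95 × 0.0706 = $203.04
Pre-tax total = $167.25 + $203.04 = $370.29
Taxable wages = $2,875.95 − $370.29 = $2,505.66
State tax withheld: $2,505.66 × 0.0627 = $157.10
Social Security tax: $2,875.95 × 0.068 = $195.56
Legal plan premium: $62.40
Total deductions = $167.25 + $203.04 + $157.10 + $195.56 + $62.40 = $785.35
Net pay = $2,875.95 − $785.35 = $2,090.60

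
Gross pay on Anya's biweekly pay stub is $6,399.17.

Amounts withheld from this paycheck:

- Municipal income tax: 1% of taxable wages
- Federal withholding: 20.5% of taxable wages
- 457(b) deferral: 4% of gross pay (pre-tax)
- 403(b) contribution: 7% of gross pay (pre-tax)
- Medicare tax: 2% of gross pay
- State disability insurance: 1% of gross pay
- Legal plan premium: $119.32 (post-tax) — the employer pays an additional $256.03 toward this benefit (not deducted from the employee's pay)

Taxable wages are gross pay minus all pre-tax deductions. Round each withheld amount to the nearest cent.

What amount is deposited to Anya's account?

457(b) deferral: $6,399.17 × 0.04 = $255.97
403(b) contribution: $6,399.17 × 0.07 = $447.94
Pre-tax total = $255.97 + $447.94 = $703.91
Taxable wages = $6,399.17 − $703.91 = $5,695.26
Federal withholding: $5,695.26 × 0.205 = $1,167.53
Municipal income tax: $5,695.26 × 0.01 = $56.95
State disability insurance: $6,399.17 × 0.01 = $63.99
Medicare tax: $6,399.17 × 0.02 = $127.98
Legal plan premium: $119.32
(Employer's $256.03 toward legal plan premium is not withheld from the employee.)
Total deductions = $255.97 + $447.94 + $1,167.53 + $56.95 + $63.99 + $127.98 + $119.32 = $2,239.68
Net pay = $6,399.17 − $2,239.68 = $4,159.49

$4,159.49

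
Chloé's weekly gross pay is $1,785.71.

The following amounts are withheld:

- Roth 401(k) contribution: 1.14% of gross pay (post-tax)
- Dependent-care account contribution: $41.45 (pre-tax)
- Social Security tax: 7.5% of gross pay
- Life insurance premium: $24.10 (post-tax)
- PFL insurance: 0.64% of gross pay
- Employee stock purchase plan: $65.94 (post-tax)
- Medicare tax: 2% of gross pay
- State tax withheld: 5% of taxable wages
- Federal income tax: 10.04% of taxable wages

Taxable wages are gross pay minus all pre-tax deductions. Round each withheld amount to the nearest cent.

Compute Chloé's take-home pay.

Dependent-care account contribution: $41.45
Taxable wages = $1,785.71 − $41.45 = $1,744.26
Federal income tax: $1,744.26 × 0.1004 = $175.12
State tax withheld: $1,744.26 × 0.05 = $87.21
Social Security tax: $1,785.71 × 0.075 = $133.93
Medicare tax: $1,785.71 × 0.02 = $35.71
PFL insurance: $1,785.71 × 0.0064 = $11.43
Employee stock purchase plan: $65.94
Roth 401(k) contribution: $1,785.71 × 0.0114 = $20.36
Life insurance premium: $24.10
Total deductions = $41.45 + $175.12 + $87.21 + $133.93 + $35.71 + $11.43 + $65.94 + $20.36 + $24.10 = $595.25
Net pay = $1,785.71 − $595.25 = $1,190.46

$1,190.46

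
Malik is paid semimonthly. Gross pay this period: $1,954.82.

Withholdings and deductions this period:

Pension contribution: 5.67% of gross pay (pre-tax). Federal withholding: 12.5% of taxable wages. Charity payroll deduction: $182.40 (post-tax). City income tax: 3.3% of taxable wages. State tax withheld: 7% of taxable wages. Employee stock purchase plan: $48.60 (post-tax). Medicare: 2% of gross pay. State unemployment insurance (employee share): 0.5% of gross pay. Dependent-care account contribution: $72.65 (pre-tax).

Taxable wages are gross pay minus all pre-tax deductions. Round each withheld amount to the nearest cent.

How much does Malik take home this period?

$1,087.60

Dependent-care account contribution: $72.65
Pension contribution: $1,954.82 × 0.0567 = $110.84
Pre-tax total = $72.65 + $110.84 = $183.49
Taxable wages = $1,954.82 − $183.49 = $1,771.33
Federal withholding: $1,771.33 × 0.125 = $221.42
State tax withheld: $1,771.33 × 0.07 = $123.99
City income tax: $1,771.33 × 0.033 = $58.45
State unemployment insurance (employee share): $1,954.82 × 0.005 = $9.77
Medicare: $1,954.82 × 0.02 = $39.10
Charity payroll deduction: $182.40
Employee stock purchase plan: $48.60
Total deductions = $72.65 + $110.84 + $221.42 + $123.99 + $58.45 + $9.77 + $39.10 + $182.40 + $48.60 = $867.22
Net pay = $1,954.82 − $867.22 = $1,087.60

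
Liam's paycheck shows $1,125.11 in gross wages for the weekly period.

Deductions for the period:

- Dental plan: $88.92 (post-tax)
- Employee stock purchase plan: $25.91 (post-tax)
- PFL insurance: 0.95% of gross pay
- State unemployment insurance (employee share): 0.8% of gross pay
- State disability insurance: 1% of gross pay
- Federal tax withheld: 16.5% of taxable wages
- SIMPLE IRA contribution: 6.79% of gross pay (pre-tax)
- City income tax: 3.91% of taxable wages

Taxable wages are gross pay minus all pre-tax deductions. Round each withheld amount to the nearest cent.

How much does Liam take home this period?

SIMPLE IRA contribution: $1,125.11 × 0.0679 = $76.39
Taxable wages = $1,125.11 − $76.39 = $1,048.72
City income tax: $1,048.72 × 0.0391 = $41.00
Federal tax withheld: $1,048.72 × 0.165 = $173.04
PFL insurance: $1,125.11 × 0.0095 = $10.69
State disability insurance: $1,125.11 × 0.01 = $11.25
State unemployment insurance (employee share): $1,125.11 × 0.008 = $9.00
Employee stock purchase plan: $25.91
Dental plan: $88.92
Total deductions = $76.39 + $41.00 + $173.04 + $10.69 + $11.25 + $9.00 + $25.91 + $88.92 = $436.20
Net pay = $1,125.11 − $436.20 = $688.91

$688.91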